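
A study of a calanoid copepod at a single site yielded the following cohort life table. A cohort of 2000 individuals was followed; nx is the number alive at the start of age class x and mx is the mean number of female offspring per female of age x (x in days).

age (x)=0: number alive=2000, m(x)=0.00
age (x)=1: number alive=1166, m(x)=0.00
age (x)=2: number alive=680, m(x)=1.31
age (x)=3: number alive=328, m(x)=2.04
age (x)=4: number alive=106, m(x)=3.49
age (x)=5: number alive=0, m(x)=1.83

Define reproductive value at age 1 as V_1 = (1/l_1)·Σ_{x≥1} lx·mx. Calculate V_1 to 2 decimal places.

lx = nx/n0 = nx/2000: 1, 0.583, 0.34, 0.164, 0.053, 0
lx·mx for x ≥ 1: 0, 0.4454, 0.33456, 0.18497, 0 → sum = 0.96493
V_1 = 0.96493 / l_1 = 0.96493 / 0.583 = 1.655111… → 1.66

1.66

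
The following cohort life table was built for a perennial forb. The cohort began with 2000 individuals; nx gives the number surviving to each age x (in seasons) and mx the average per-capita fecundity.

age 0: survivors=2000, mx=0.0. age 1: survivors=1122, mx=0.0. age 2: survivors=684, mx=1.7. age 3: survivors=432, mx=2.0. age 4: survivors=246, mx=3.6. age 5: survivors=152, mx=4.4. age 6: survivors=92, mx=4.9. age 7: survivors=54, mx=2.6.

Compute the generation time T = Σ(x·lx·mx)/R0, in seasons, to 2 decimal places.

lx = nx/n0 = nx/2000: 1, 0.561, 0.342, 0.216, 0.123, 0.076, 0.046, 0.027
lx·mx: 0, 0, 0.5814, 0.432, 0.4428, 0.3344, 0.2254, 0.0702 → R0 = 2.0862
x·lx·mx: 0, 0, 1.1628, 1.296, 1.7712, 1.672, 1.3524, 0.4914 → Σ = 7.7458
T = 7.7458 / 2.0862 = 3.712875… → 3.71

3.71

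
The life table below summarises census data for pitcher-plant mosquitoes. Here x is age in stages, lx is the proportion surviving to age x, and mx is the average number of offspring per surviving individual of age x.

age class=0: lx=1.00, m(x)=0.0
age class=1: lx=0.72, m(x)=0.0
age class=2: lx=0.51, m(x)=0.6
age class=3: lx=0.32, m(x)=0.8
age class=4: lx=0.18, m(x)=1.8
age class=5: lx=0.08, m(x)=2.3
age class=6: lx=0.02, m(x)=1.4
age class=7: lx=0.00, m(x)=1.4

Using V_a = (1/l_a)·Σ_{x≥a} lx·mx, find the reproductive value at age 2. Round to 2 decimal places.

lx·mx for x ≥ 2: 0.306, 0.256, 0.324, 0.184, 0.028, 0 → sum = 1.098
V_2 = 1.098 / l_2 = 1.098 / 0.51 = 2.152941… → 2.15

2.15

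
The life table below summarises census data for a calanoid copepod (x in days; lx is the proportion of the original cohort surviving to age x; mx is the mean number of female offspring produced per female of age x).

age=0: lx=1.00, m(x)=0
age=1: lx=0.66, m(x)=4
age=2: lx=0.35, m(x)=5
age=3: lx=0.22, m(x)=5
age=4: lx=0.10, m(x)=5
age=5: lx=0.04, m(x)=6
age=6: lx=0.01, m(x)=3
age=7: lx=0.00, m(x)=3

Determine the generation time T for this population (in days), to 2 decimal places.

lx·mx: 0, 2.64, 1.75, 1.1, 0.5, 0.24, 0.03, 0 → R0 = 6.26
x·lx·mx: 0, 2.64, 3.5, 3.3, 2, 1.2, 0.18, 0 → Σ = 12.82
T = 12.82 / 6.26 = 2.047923… → 2.05

2.05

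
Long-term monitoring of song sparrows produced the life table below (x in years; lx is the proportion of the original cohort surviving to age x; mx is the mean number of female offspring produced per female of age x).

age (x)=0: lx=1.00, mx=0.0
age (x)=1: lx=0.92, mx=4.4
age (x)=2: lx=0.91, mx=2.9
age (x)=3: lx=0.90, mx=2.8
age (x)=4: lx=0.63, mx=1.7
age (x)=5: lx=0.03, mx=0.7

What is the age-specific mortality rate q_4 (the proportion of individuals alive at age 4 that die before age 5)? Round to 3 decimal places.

0.952

q_4 = (l_4 − l_5) / l_4 = (0.63 − 0.03) / 0.63
     = 0.6 / 0.63 = 0.952381… → 0.952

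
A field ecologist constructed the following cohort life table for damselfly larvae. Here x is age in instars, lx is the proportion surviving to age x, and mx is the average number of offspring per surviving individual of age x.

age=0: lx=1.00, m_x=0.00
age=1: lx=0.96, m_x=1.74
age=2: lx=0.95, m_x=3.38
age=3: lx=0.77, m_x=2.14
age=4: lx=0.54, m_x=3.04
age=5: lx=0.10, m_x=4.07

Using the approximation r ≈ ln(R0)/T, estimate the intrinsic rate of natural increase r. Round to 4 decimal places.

R0 = Σ lx·mx = 0 + 1.6704 + 3.211 + 1.6478 + 1.6416 + 0.407 = 8.5778
Σ x·lx·mx = 21.6372; T = 21.6372/8.5778 = 2.52246…
r ≈ ln(R0)/T = ln(8.5778)/2.52246… = 0.852015… → 0.8520

0.8520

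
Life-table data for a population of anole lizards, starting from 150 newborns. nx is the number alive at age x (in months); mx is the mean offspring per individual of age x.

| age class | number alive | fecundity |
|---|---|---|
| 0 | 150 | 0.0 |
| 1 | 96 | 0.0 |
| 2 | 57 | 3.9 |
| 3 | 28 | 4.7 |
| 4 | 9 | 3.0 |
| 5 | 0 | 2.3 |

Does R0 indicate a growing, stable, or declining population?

lx = nx/n0 = nx/150: 1, 0.64, 0.38, 0.18667…, 0.06, 0
R0 = Σ lx·mx = 0 + 0 + 1.482 + 0.877333… + 0.18 + 0 = 2.539333…
R0 > 1, so the population is growing.

growing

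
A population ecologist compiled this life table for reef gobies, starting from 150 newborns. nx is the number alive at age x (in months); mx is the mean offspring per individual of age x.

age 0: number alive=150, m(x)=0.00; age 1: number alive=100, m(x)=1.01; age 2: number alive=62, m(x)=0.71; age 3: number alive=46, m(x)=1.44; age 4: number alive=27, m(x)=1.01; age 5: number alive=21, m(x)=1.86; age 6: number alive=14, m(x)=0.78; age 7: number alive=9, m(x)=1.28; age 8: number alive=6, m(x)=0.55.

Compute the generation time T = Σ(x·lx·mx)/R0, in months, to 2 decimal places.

2.85

lx = nx/n0 = nx/150: 1, 0.66667…, 0.41333…, 0.30667…, 0.18, 0.14, 0.09333…, 0.06, 0.04
lx·mx: 0, 0.673333…, 0.293467…, 0.4416…, 0.1818, 0.2604, 0.0728…, 0.0768, 0.022 → R0 = 2.0222…
x·lx·mx: 0, 0.673333…, 0.586933…, 1.3248…, 0.7272, 1.302, 0.4368…, 0.5376, 0.176 → Σ = 5.764667…
T = 5.764667… / 2.0222… = 2.850691… → 2.85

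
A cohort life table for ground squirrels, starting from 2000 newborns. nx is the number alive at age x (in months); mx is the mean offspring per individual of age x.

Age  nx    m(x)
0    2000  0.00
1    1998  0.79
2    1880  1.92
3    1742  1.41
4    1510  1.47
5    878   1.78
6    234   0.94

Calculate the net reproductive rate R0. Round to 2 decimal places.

5.82

lx = nx/n0 = nx/2000: 1, 0.999, 0.94, 0.871, 0.755, 0.439, 0.117
lx·mx by age: 0, 0.78921, 1.8048, 1.22811, 1.10985, 0.78142, 0.10998
R0 = Σ lx·mx = 5.82337 → 5.82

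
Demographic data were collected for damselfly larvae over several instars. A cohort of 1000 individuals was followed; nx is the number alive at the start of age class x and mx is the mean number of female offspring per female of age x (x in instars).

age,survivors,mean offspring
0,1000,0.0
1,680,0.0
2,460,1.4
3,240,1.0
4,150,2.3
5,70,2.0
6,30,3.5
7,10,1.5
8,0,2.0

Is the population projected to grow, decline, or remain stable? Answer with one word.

lx = nx/n0 = nx/1000: 1, 0.68, 0.46, 0.24, 0.15, 0.07, 0.03, 0.01, 0
R0 = Σ lx·mx = 0 + 0 + 0.644 + 0.24 + 0.345 + 0.14 + 0.105 + 0.015 + 0 = 1.489
R0 > 1, so the population is growing.

growing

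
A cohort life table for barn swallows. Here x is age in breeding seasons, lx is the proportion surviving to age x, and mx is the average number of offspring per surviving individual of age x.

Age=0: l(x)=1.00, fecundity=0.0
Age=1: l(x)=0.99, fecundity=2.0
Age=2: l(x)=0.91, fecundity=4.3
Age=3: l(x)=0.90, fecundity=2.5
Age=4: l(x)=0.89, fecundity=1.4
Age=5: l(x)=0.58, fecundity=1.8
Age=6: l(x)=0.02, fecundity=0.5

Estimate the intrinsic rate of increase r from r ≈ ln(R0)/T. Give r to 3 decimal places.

0.913

R0 = Σ lx·mx = 0 + 1.98 + 3.913 + 2.25 + 1.246 + 1.044 + 0.01 = 10.443
Σ x·lx·mx = 26.82; T = 26.82/10.443 = 2.56823…
r ≈ ln(R0)/T = ln(10.443)/2.56823… = 0.91344… → 0.913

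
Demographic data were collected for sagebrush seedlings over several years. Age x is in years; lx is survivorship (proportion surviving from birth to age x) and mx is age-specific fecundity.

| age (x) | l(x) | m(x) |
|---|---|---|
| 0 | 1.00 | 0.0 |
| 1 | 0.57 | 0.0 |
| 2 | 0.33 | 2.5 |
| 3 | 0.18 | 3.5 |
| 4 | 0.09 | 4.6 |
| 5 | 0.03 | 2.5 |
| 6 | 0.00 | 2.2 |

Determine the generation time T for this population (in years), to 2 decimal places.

2.87

lx·mx: 0, 0, 0.825, 0.63, 0.414, 0.075, 0 → R0 = 1.944
x·lx·mx: 0, 0, 1.65, 1.89, 1.656, 0.375, 0 → Σ = 5.571
T = 5.571 / 1.944 = 2.865741… → 2.87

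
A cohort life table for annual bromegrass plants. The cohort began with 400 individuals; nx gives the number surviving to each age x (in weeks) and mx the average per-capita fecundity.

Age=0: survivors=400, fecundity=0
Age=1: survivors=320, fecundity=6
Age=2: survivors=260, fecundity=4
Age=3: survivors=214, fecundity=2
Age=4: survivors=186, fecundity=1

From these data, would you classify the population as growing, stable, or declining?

lx = nx/n0 = nx/400: 1, 0.8, 0.65, 0.535, 0.465
R0 = Σ lx·mx = 0 + 4.8 + 2.6 + 1.07 + 0.465 = 8.935
R0 > 1, so the population is growing.

growing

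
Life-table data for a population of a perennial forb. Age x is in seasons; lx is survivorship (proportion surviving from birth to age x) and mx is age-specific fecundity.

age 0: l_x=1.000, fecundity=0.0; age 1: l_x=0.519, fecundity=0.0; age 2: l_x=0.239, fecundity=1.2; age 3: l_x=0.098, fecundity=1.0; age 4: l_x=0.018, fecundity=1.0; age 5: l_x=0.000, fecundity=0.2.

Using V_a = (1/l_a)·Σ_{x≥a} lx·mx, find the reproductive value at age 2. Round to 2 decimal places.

lx·mx for x ≥ 2: 0.2868, 0.098, 0.018, 0 → sum = 0.4028
V_2 = 0.4028 / l_2 = 0.4028 / 0.239 = 1.685356… → 1.69

1.69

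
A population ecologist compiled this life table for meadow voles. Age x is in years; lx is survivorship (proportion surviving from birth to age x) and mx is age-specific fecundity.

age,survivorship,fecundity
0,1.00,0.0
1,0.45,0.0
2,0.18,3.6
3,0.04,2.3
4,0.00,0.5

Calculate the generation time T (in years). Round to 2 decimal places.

lx·mx: 0, 0, 0.648, 0.092, 0 → R0 = 0.74
x·lx·mx: 0, 0, 1.296, 0.276, 0 → Σ = 1.572
T = 1.572 / 0.74 = 2.124324… → 2.12

2.12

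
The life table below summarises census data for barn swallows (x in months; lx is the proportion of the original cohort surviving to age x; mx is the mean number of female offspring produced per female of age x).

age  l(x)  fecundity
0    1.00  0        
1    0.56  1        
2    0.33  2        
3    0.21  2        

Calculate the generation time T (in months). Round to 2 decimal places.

1.91

lx·mx: 0, 0.56, 0.66, 0.42 → R0 = 1.64
x·lx·mx: 0, 0.56, 1.32, 1.26 → Σ = 3.14
T = 3.14 / 1.64 = 1.914634… → 1.91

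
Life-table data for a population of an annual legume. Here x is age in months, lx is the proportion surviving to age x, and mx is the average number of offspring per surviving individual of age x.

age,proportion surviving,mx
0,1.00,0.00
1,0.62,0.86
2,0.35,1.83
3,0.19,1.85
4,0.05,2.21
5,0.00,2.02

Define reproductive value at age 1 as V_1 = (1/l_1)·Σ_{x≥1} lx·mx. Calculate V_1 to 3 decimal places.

2.638

lx·mx for x ≥ 1: 0.5332, 0.6405, 0.3515, 0.1105, 0 → sum = 1.6357
V_1 = 1.6357 / l_1 = 1.6357 / 0.62 = 2.638226… → 2.638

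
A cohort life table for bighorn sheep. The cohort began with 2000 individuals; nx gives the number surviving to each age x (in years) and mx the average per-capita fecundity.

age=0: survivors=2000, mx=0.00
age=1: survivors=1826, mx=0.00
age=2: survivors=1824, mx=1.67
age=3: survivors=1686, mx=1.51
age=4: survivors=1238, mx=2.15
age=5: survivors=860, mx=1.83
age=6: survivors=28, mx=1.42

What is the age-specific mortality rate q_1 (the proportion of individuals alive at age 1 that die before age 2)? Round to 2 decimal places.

0.00

lx = nx/n0 = nx/2000: 1, 0.913, 0.912, 0.843, 0.619, 0.43, 0.014
q_1 = (l_1 − l_2) / l_1 = (0.913 − 0.912) / 0.913
     = 0.001 / 0.913 = 0.001095… → 0.00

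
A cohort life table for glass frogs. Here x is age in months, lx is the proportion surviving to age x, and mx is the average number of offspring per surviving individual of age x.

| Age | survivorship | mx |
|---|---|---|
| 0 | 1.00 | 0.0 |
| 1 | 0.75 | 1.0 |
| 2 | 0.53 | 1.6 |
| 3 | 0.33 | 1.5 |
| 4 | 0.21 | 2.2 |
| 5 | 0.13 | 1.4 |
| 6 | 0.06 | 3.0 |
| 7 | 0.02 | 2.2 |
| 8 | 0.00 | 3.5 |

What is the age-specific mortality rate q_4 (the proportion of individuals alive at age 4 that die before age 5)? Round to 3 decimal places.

0.381

q_4 = (l_4 − l_5) / l_4 = (0.21 − 0.13) / 0.21
     = 0.08 / 0.21 = 0.380952… → 0.381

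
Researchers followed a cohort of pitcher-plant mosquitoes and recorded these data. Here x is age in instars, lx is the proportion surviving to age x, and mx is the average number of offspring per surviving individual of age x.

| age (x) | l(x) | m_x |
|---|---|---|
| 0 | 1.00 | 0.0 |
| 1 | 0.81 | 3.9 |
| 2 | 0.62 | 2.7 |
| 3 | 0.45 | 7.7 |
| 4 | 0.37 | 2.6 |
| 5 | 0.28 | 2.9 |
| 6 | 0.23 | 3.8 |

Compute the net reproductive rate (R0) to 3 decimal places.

10.946

lx·mx by age: 0, 3.159, 1.674, 3.465, 0.962, 0.812, 0.874
R0 = Σ lx·mx = 10.946 → 10.946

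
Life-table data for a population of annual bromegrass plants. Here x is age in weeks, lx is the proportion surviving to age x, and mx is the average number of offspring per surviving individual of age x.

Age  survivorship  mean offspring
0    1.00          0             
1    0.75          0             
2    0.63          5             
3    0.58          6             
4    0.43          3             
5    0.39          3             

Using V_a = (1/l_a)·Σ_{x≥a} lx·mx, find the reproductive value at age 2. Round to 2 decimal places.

lx·mx for x ≥ 2: 3.15, 3.48, 1.29, 1.17 → sum = 9.09
V_2 = 9.09 / l_2 = 9.09 / 0.63 = 14.428571… → 14.43

14.43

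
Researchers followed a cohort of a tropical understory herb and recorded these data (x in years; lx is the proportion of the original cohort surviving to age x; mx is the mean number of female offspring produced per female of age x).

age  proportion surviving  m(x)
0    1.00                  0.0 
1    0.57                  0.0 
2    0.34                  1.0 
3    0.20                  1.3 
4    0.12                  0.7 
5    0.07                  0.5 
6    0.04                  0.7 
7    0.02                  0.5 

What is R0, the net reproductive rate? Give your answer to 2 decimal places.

0.76

lx·mx by age: 0, 0, 0.34, 0.26, 0.084, 0.035, 0.028, 0.01
R0 = Σ lx·mx = 0.757 → 0.76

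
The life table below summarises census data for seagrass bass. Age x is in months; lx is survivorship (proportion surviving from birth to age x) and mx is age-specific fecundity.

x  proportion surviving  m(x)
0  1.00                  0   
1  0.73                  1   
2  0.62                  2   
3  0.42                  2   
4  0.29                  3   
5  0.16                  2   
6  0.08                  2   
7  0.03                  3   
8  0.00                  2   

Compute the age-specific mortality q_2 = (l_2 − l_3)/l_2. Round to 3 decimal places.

0.323

q_2 = (l_2 − l_3) / l_2 = (0.62 − 0.42) / 0.62
     = 0.2 / 0.62 = 0.322581… → 0.323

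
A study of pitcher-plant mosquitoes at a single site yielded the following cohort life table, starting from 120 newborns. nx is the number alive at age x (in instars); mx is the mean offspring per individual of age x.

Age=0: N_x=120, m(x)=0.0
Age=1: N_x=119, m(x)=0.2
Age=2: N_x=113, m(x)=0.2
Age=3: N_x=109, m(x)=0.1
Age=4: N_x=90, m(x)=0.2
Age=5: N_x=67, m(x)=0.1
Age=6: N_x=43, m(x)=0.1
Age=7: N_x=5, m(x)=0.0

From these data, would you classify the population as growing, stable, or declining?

lx = nx/n0 = nx/120: 1, 0.99167…, 0.94167…, 0.90833…, 0.75, 0.55833…, 0.35833…, 0.04167…
R0 = Σ lx·mx = 0 + 0.198333… + 0.188333… + 0.090833… + 0.15 + 0.055833… + 0.035833… + 0 = 0.719167…
R0 < 1, so the population is declining.

declining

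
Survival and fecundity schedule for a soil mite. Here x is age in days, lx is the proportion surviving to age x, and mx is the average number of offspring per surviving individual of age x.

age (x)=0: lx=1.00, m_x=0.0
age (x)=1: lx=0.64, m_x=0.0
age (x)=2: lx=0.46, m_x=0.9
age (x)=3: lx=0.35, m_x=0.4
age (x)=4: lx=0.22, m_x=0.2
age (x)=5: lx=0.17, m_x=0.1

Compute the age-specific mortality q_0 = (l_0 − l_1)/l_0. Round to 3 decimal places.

0.360

q_0 = (l_0 − l_1) / l_0 = (1 − 0.64) / 1
     = 0.36 / 1 = 0.36 → 0.360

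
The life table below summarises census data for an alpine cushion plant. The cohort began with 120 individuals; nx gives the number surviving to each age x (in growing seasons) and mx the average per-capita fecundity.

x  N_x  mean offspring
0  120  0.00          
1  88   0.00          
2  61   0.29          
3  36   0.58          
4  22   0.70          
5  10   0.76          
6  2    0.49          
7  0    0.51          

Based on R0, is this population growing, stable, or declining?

lx = nx/n0 = nx/120: 1, 0.73333…, 0.50833…, 0.3, 0.18333…, 0.08333…, 0.01667…, 0
R0 = Σ lx·mx = 0 + 0 + 0.147417… + 0.174 + 0.128333… + 0.063333… + 0.008167… + 0 = 0.52125…
R0 < 1, so the population is declining.

declining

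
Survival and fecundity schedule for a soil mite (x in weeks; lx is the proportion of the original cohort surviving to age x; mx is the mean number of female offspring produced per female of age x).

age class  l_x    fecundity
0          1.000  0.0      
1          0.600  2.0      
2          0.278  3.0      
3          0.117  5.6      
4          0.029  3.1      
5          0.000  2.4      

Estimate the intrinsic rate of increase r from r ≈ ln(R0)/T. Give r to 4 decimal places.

R0 = Σ lx·mx = 0 + 1.2 + 0.834 + 0.6552 + 0.0899 + 0 = 2.7791
Σ x·lx·mx = 5.1932; T = 5.1932/2.7791 = 1.86866…
r ≈ ln(R0)/T = ln(2.7791)/1.86866… = 0.546983… → 0.5470

0.5470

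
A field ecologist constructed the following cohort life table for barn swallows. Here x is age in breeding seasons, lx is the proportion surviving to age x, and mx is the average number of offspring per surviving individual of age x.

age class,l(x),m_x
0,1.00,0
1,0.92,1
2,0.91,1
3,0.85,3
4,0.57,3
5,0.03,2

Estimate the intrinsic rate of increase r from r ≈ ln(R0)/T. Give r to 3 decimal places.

0.637

R0 = Σ lx·mx = 0 + 0.92 + 0.91 + 2.55 + 1.71 + 0.06 = 6.15
Σ x·lx·mx = 17.53; T = 17.53/6.15 = 2.85041…
r ≈ ln(R0)/T = ln(6.15)/2.85041… = 0.63726… → 0.637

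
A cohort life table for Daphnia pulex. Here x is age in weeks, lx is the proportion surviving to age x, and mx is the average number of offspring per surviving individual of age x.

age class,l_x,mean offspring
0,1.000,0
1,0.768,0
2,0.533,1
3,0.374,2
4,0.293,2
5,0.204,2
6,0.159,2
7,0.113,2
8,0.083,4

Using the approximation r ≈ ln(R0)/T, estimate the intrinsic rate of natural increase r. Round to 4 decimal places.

0.2613

R0 = Σ lx·mx = 0 + 0 + 0.533 + 0.748 + 0.586 + 0.408 + 0.318 + 0.226 + 0.332 = 3.151
Σ x·lx·mx = 13.84; T = 13.84/3.151 = 4.39226…
r ≈ ln(R0)/T = ln(3.151)/4.39226… = 0.261305… → 0.2613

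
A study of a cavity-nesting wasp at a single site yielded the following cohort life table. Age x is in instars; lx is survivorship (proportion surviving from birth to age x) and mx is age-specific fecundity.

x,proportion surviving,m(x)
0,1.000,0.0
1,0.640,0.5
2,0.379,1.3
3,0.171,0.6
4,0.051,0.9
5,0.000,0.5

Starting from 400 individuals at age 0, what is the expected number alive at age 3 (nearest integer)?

Expected survivors = N0 · l_3 = 400 × 0.171 = 68.4 → 68

68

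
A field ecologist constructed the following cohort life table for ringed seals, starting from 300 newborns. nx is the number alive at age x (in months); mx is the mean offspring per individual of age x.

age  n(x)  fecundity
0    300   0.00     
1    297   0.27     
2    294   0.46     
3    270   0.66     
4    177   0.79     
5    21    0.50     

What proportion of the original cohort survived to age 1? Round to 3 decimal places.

l_1 = n_1/n_0 = 297/300 = 0.99 → 0.990

0.990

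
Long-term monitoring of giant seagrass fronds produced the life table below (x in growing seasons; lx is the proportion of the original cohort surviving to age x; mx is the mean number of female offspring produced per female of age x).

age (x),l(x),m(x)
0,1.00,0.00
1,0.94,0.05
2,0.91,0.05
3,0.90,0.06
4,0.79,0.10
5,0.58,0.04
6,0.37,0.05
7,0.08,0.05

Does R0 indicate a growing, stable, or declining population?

declining

R0 = Σ lx·mx = 0 + 0.047 + 0.0455 + 0.054 + 0.079 + 0.0232 + 0.0185 + 0.004 = 0.2712
R0 < 1, so the population is declining.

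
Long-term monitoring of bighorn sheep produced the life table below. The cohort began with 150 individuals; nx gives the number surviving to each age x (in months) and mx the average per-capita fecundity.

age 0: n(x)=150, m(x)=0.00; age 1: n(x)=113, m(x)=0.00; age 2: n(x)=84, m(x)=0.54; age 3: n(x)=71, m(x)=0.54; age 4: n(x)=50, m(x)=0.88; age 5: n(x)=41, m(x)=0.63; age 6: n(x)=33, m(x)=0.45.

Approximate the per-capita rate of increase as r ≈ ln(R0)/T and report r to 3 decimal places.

lx = nx/n0 = nx/150: 1, 0.75333…, 0.56, 0.47333…, 0.33333…, 0.27333…, 0.22
R0 = Σ lx·mx = 0 + 0 + 0.3024 + 0.2556… + 0.29333… + 0.1722… + 0.099 = 1.122533…
Σ x·lx·mx = 3.999933…; T = 3.999933…/1.122533… = 3.56331…
r ≈ ln(R0)/T = ln(1.122533…)/3.56331… = 0.03244… → 0.032

0.032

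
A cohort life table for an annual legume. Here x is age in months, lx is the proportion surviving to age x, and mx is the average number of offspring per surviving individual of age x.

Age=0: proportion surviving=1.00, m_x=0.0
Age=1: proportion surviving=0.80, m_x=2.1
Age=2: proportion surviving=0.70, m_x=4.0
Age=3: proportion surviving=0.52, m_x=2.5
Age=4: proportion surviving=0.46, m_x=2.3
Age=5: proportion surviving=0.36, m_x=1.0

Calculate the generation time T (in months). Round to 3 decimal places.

2.391

lx·mx: 0, 1.68, 2.8, 1.3, 1.058, 0.36 → R0 = 7.198
x·lx·mx: 0, 1.68, 5.6, 3.9, 4.232, 1.8 → Σ = 17.212
T = 17.212 / 7.198 = 2.39122… → 2.391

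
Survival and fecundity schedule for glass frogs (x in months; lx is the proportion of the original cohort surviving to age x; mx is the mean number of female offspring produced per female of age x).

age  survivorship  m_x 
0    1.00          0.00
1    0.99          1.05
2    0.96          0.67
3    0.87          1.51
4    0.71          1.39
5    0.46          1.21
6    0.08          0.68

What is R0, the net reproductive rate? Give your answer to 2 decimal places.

4.59

lx·mx by age: 0, 1.0395, 0.6432, 1.3137, 0.9869, 0.5566, 0.0544
R0 = Σ lx·mx = 4.5943 → 4.59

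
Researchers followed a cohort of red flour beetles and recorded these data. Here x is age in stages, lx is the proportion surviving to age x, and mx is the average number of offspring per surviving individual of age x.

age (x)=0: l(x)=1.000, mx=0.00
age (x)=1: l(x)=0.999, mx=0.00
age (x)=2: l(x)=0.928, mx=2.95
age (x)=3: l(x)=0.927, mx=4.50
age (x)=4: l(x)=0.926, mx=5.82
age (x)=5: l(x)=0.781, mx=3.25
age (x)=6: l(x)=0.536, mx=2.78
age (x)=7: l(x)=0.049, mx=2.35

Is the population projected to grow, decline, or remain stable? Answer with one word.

R0 = Σ lx·mx = 0 + 0 + 2.7376 + 4.1715 + 5.38932 + 2.53825 + 1.49008 + 0.11515 = 16.4419
R0 > 1, so the population is growing.

growing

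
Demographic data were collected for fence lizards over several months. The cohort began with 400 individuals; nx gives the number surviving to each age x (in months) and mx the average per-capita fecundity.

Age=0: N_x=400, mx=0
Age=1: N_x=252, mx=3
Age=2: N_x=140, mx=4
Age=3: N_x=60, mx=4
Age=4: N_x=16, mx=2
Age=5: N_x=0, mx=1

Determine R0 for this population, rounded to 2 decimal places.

lx = nx/n0 = nx/400: 1, 0.63, 0.35, 0.15, 0.04, 0
lx·mx by age: 0, 1.89, 1.4, 0.6, 0.08, 0
R0 = Σ lx·mx = 3.97 → 3.97

3.97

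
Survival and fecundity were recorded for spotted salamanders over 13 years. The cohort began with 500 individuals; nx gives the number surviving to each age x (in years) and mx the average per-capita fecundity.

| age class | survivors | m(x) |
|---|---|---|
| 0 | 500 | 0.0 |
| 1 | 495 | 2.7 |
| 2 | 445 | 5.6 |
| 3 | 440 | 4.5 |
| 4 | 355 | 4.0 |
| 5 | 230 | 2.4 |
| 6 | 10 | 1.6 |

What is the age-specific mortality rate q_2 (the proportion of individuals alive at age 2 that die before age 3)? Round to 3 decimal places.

lx = nx/n0 = nx/500: 1, 0.99, 0.89, 0.88, 0.71, 0.46, 0.02
q_2 = (l_2 − l_3) / l_2 = (0.89 − 0.88) / 0.89
     = 0.01 / 0.89 = 0.011236… → 0.011

0.011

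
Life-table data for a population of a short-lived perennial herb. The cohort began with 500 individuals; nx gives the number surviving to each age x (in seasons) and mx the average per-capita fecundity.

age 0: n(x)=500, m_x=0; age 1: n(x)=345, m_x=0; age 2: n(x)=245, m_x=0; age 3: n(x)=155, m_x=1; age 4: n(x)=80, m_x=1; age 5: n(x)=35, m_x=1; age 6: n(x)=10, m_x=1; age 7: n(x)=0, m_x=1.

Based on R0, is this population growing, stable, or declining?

declining

lx = nx/n0 = nx/500: 1, 0.69, 0.49, 0.31, 0.16, 0.07, 0.02, 0
R0 = Σ lx·mx = 0 + 0 + 0 + 0.31 + 0.16 + 0.07 + 0.02 + 0 = 0.56
R0 < 1, so the population is declining.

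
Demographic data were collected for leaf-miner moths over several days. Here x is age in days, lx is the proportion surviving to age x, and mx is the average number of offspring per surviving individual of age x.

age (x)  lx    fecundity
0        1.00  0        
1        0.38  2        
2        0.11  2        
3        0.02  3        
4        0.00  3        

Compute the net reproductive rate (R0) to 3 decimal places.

lx·mx by age: 0, 0.76, 0.22, 0.06, 0
R0 = Σ lx·mx = 1.04 → 1.040

1.040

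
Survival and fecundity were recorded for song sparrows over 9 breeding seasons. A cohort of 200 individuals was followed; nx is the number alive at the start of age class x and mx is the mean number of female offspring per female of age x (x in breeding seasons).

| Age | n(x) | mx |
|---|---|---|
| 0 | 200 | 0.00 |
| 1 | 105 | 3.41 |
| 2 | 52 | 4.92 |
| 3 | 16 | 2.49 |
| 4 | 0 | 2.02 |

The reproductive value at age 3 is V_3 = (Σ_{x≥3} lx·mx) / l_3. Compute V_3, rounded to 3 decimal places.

lx = nx/n0 = nx/200: 1, 0.525, 0.26, 0.08, 0
lx·mx for x ≥ 3: 0.1992, 0 → sum = 0.1992
V_3 = 0.1992 / l_3 = 0.1992 / 0.08 = 2.49 → 2.490

2.490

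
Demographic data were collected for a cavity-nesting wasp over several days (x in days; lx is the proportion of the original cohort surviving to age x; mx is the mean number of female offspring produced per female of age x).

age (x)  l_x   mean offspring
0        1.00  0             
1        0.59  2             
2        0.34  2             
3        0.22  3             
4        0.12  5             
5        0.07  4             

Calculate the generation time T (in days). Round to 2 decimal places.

2.45

lx·mx: 0, 1.18, 0.68, 0.66, 0.6, 0.28 → R0 = 3.4
x·lx·mx: 0, 1.18, 1.36, 1.98, 2.4, 1.4 → Σ = 8.32
T = 8.32 / 3.4 = 2.447059… → 2.45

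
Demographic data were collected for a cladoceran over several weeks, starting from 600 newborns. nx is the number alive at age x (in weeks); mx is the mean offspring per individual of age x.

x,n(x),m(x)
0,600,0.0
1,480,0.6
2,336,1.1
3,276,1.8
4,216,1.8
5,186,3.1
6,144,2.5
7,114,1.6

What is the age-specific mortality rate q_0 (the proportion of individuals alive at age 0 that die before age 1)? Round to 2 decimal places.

0.20

lx = nx/n0 = nx/600: 1, 0.8, 0.56, 0.46, 0.36, 0.31, 0.24, 0.19
q_0 = (l_0 − l_1) / l_0 = (1 − 0.8) / 1
     = 0.2 / 1 = 0.2 → 0.20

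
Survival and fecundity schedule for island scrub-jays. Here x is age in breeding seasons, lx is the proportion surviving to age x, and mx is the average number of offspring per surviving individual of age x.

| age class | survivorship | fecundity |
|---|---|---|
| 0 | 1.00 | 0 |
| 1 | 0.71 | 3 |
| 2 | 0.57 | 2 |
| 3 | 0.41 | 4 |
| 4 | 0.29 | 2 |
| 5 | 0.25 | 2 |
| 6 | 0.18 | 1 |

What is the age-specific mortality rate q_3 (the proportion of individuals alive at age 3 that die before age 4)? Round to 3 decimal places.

q_3 = (l_3 − l_4) / l_3 = (0.41 − 0.29) / 0.41
     = 0.12 / 0.41 = 0.292683… → 0.293

0.293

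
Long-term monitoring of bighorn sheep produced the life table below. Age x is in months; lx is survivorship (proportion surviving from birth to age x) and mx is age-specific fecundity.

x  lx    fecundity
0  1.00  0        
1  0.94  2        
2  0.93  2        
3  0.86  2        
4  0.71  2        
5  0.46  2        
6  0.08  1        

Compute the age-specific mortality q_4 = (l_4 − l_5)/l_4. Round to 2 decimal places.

q_4 = (l_4 − l_5) / l_4 = (0.71 − 0.46) / 0.71
     = 0.25 / 0.71 = 0.352113… → 0.35

0.35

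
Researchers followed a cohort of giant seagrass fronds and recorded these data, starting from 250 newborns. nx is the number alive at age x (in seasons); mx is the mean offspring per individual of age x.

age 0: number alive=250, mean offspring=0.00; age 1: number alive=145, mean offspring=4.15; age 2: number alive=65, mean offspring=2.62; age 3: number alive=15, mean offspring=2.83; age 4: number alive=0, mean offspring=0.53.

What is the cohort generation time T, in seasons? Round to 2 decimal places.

1.31

lx = nx/n0 = nx/250: 1, 0.58, 0.26, 0.06, 0
lx·mx: 0, 2.407, 0.6812, 0.1698, 0 → R0 = 3.258
x·lx·mx: 0, 2.407, 1.3624, 0.5094, 0 → Σ = 4.2788
T = 4.2788 / 3.258 = 1.313321… → 1.31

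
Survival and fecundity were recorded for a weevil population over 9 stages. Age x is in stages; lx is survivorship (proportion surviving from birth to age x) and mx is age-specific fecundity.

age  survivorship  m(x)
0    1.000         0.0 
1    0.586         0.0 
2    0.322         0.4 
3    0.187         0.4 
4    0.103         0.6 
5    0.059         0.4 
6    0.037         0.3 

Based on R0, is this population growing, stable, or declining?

R0 = Σ lx·mx = 0 + 0 + 0.1288 + 0.0748 + 0.0618 + 0.0236 + 0.0111 = 0.3001
R0 < 1, so the population is declining.

declining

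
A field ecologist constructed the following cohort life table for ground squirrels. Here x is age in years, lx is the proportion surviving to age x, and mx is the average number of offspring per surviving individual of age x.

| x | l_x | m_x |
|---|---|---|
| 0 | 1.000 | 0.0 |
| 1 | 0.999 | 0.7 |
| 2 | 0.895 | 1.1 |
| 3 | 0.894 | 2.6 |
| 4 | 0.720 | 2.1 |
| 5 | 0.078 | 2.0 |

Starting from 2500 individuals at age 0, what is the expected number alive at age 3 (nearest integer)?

2235

Expected survivors = N0 · l_3 = 2500 × 0.894 = 2235 → 2235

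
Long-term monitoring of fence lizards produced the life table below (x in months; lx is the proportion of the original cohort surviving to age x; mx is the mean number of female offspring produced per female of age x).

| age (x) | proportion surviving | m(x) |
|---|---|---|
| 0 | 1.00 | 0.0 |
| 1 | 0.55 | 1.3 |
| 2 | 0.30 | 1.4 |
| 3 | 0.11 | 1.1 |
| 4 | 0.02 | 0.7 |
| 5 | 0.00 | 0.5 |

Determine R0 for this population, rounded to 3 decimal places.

1.270

lx·mx by age: 0, 0.715, 0.42, 0.121, 0.014, 0
R0 = Σ lx·mx = 1.27 → 1.270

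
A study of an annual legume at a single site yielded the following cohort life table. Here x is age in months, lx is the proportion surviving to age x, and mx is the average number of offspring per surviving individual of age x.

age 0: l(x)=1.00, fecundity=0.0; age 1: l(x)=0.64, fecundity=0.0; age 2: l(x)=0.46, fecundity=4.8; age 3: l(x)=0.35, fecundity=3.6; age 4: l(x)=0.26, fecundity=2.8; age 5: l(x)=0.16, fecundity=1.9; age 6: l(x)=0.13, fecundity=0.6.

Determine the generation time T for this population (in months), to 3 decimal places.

lx·mx: 0, 0, 2.208, 1.26, 0.728, 0.304, 0.078 → R0 = 4.578
x·lx·mx: 0, 0, 4.416, 3.78, 2.912, 1.52, 0.468 → Σ = 13.096
T = 13.096 / 4.578 = 2.860638… → 2.861

2.861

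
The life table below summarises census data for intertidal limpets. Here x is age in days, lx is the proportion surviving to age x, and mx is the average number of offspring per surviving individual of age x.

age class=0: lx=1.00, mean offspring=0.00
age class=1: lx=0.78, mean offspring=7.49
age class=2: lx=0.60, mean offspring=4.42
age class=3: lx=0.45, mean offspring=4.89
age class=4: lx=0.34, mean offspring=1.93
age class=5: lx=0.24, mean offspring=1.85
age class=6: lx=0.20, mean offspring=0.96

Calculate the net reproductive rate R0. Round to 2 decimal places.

lx·mx by age: 0, 5.8422, 2.652, 2.2005, 0.6562, 0.444, 0.192
R0 = Σ lx·mx = 11.9869 → 11.99

11.99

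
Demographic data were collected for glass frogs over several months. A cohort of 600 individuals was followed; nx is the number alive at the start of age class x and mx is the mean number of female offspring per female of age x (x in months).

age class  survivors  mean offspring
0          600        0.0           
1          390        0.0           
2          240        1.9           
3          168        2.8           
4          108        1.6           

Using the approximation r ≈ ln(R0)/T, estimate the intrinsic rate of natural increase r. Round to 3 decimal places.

lx = nx/n0 = nx/600: 1, 0.65, 0.4, 0.28, 0.18
R0 = Σ lx·mx = 0 + 0 + 0.76 + 0.784 + 0.288 = 1.832
Σ x·lx·mx = 5.024; T = 5.024/1.832 = 2.74236…
r ≈ ln(R0)/T = ln(1.832)/2.74236… = 0.22076… → 0.221

0.221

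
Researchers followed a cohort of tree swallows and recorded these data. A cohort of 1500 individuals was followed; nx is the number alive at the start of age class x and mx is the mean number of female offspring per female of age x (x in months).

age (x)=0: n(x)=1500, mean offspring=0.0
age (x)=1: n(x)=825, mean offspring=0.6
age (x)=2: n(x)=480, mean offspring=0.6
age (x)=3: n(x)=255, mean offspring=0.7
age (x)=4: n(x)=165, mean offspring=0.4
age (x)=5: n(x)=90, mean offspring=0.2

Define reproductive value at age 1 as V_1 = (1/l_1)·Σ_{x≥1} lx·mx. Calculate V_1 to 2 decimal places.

1.27

lx = nx/n0 = nx/1500: 1, 0.55, 0.32, 0.17, 0.11, 0.06
lx·mx for x ≥ 1: 0.33, 0.192, 0.119, 0.044, 0.012 → sum = 0.697
V_1 = 0.697 / l_1 = 0.697 / 0.55 = 1.267273… → 1.27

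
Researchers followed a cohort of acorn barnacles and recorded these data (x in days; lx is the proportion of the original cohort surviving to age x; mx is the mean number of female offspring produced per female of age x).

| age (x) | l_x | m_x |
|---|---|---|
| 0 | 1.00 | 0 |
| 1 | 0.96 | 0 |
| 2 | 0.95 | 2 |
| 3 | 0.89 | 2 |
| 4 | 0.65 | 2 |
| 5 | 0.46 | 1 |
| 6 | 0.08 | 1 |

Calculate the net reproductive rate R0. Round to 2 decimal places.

5.52

lx·mx by age: 0, 0, 1.9, 1.78, 1.3, 0.46, 0.08
R0 = Σ lx·mx = 5.52 → 5.52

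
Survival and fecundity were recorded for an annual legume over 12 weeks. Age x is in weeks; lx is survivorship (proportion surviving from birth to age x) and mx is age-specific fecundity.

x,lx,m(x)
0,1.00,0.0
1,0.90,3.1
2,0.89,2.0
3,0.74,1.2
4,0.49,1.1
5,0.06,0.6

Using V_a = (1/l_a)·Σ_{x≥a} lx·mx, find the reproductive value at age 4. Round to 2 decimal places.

lx·mx for x ≥ 4: 0.539, 0.036 → sum = 0.575
V_4 = 0.575 / l_4 = 0.575 / 0.49 = 1.173469… → 1.17

1.17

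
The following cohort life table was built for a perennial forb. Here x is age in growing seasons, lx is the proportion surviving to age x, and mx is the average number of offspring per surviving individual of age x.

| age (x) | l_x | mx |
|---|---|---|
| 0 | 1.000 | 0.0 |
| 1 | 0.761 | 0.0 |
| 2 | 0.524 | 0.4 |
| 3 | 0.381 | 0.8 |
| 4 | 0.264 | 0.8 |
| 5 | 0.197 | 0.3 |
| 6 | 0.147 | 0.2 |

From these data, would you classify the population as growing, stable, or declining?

declining

R0 = Σ lx·mx = 0 + 0 + 0.2096 + 0.3048 + 0.2112 + 0.0591 + 0.0294 = 0.8141
R0 < 1, so the population is declining.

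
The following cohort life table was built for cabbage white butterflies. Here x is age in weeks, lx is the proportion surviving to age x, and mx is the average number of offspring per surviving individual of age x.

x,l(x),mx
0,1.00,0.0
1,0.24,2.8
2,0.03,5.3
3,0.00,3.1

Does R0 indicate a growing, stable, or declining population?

declining

R0 = Σ lx·mx = 0 + 0.672 + 0.159 + 0 = 0.831
R0 < 1, so the population is declining.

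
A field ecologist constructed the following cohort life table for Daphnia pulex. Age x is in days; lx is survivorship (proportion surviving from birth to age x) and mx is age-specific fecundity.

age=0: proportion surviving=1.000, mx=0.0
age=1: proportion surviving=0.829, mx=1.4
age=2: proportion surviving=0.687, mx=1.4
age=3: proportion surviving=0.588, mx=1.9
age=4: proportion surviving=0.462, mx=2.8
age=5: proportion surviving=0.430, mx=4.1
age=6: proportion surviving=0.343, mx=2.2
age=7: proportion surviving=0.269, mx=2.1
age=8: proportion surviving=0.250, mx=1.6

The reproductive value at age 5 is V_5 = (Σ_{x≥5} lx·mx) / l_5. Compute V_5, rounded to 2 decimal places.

8.10

lx·mx for x ≥ 5: 1.763, 0.7546, 0.5649, 0.4 → sum = 3.4825
V_5 = 3.4825 / l_5 = 3.4825 / 0.43 = 8.098837… → 8.10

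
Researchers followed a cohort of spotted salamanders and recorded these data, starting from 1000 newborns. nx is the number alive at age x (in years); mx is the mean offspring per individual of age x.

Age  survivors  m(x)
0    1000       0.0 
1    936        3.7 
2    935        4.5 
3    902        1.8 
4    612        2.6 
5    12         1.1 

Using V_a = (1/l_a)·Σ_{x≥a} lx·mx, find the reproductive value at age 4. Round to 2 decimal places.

lx = nx/n0 = nx/1000: 1, 0.936, 0.935, 0.902, 0.612, 0.012
lx·mx for x ≥ 4: 1.5912, 0.0132 → sum = 1.6044
V_4 = 1.6044 / l_4 = 1.6044 / 0.612 = 2.621569… → 2.62

2.62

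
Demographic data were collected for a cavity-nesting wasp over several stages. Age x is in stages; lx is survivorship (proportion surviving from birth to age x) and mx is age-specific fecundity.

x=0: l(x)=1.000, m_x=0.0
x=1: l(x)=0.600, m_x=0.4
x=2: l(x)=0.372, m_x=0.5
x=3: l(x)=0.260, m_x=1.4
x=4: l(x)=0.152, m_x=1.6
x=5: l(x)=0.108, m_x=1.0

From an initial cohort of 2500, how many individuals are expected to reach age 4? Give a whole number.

Expected survivors = N0 · l_4 = 2500 × 0.152 = 380 → 380

380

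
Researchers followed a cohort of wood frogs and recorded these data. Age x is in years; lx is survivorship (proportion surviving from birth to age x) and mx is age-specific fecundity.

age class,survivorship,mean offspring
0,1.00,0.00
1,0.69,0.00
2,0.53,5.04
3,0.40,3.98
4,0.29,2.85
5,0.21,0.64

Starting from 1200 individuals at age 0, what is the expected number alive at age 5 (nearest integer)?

252

Expected survivors = N0 · l_5 = 1200 × 0.21 = 252 → 252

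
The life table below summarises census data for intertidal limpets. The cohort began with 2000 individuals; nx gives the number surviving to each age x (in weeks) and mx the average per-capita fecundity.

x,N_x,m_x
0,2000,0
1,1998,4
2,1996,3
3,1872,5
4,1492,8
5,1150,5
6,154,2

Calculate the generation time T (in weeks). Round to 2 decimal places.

3.06

lx = nx/n0 = nx/2000: 1, 0.999, 0.998, 0.936, 0.746, 0.575, 0.077
lx·mx: 0, 3.996, 2.994, 4.68, 5.968, 2.875, 0.154 → R0 = 20.667
x·lx·mx: 0, 3.996, 5.988, 14.04, 23.872, 14.375, 0.924 → Σ = 63.195
T = 63.195 / 20.667 = 3.057773… → 3.06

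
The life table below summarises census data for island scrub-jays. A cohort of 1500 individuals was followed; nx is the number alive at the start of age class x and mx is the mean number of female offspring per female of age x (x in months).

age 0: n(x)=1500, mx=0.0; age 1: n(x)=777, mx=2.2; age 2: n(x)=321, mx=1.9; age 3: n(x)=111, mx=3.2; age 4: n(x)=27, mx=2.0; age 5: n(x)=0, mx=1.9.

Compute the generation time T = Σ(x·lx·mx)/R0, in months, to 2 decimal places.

lx = nx/n0 = nx/1500: 1, 0.518, 0.214, 0.074, 0.018, 0
lx·mx: 0, 1.1396, 0.4066, 0.2368, 0.036, 0 → R0 = 1.819
x·lx·mx: 0, 1.1396, 0.8132, 0.7104, 0.144, 0 → Σ = 2.8072
T = 2.8072 / 1.819 = 1.543266… → 1.54

1.54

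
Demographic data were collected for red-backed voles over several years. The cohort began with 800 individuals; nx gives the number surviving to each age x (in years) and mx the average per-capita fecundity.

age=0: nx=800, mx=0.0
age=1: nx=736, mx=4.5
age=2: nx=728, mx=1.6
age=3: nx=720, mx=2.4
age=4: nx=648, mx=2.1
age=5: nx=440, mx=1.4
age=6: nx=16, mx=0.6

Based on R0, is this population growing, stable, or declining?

growing

lx = nx/n0 = nx/800: 1, 0.92, 0.91, 0.9, 0.81, 0.55, 0.02
R0 = Σ lx·mx = 0 + 4.14 + 1.456 + 2.16 + 1.701 + 0.77 + 0.012 = 10.239
R0 > 1, so the population is growing.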